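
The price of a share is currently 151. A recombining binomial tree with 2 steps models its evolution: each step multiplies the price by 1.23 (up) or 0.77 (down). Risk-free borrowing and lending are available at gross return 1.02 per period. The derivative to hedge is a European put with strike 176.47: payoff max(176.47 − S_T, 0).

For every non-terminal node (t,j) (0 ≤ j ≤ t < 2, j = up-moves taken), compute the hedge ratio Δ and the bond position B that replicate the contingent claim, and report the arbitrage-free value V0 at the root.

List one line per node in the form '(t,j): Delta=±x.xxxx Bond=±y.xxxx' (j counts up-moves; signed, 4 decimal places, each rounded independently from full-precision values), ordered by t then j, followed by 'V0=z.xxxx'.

Since d<R<u, set p* = (R−d)/(u−d) = 0.5435; price each node as the discounted p*-expectation of its children.
Terminal payoffs: V(2,0)=86.9421, V(2,1)=33.4579, V(2,2)=0.0000
  t=1,j=0: stock 116.2700 → up 143.0121 (V=33.4579), down 89.5279 (V=86.9421). Price 56.7398; hedge Δ=-1.0000, bond B=173.0098.
  t=1,j=1: stock 185.7300 → up 228.4479 (V=0.0000), down 143.0121 (V=33.4579). Price 14.9748; hedge Δ=-0.3916, bond B=87.7093.
  t=0,j=0: stock 151.0000 → up 185.7300 (V=14.9748), down 116.2700 (V=56.7398). Price 33.3739; hedge Δ=-0.6013, bond B=124.1675.
Each (Δ,B) replicates both successor values, so the strategy is self-financing and V0 is arbitrage-free.

(0,0): Delta=-0.6013 Bond=124.1675
(1,0): Delta=-1.0000 Bond=173.0098
(1,1): Delta=-0.3916 Bond=87.7093
V0=33.3739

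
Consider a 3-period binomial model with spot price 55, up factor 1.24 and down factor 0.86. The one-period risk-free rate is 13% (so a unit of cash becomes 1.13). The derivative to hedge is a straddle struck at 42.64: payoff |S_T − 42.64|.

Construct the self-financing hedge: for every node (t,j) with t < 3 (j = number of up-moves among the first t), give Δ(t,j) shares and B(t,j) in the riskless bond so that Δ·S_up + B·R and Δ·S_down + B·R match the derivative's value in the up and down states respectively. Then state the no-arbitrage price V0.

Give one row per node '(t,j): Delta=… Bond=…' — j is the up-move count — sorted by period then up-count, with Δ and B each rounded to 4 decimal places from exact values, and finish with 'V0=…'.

Risk-neutral probability p* = (R−d)/(u−d) = (1.13−0.86)/(1.24−0.86) = 0.7105.
Payoff layer (t=3): V(3,0)=7.6569, V(3,1)=7.8007, V(3,2)=30.0885, V(3,3)=62.2243
Node (2,0) S=40.6780: V=(p*·7.8007+(1−p*)·7.6569)/1.13=6.8665; Δ=(7.8007−7.6569)/(50.4407−34.9831)=0.0093; B=V−Δ·S=6.4880
Node (2,1) S=58.6520: V=(p*·30.0885+(1−p*)·7.8007)/1.13=20.9175; Δ=(30.0885−7.8007)/(72.7285−50.4407)=1.0000; B=V−Δ·S=-37.7345
Node (2,2) S=84.5680: V=(p*·62.2243+(1−p*)·30.0885)/1.13=46.8335; Δ=(62.2243−30.0885)/(104.8643−72.7285)=1.0000; B=V−Δ·S=-37.7345
Node (1,0) S=47.3000: V=(p*·20.9175+(1−p*)·6.8665)/1.13=14.9116; Δ=(20.9175−6.8665)/(58.6520−40.6780)=0.7817; B=V−Δ·S=-22.0648
Node (1,1) S=68.2000: V=(p*·46.8335+(1−p*)·20.9175)/1.13=34.8066; Δ=(46.8335−20.9175)/(84.5680−58.6520)=1.0000; B=V−Δ·S=-33.3934
Node (0,0) S=55.0000: V=(p*·34.8066+(1−p*)·14.9116)/1.13=25.7058; Δ=(34.8066−14.9116)/(68.2000−47.3000)=0.9519; B=V−Δ·S=-26.6496
Each (Δ,B) replicates both successor values, so the strategy is self-financing and V0 is arbitrage-free.

(0,0): Delta=0.9519 Bond=-26.6496
(1,0): Delta=0.7817 Bond=-22.0648
(1,1): Delta=1.0000 Bond=-33.3934
(2,0): Delta=0.0093 Bond=6.4880
(2,1): Delta=1.0000 Bond=-37.7345
(2,2): Delta=1.0000 Bond=-37.7345
V0=25.7058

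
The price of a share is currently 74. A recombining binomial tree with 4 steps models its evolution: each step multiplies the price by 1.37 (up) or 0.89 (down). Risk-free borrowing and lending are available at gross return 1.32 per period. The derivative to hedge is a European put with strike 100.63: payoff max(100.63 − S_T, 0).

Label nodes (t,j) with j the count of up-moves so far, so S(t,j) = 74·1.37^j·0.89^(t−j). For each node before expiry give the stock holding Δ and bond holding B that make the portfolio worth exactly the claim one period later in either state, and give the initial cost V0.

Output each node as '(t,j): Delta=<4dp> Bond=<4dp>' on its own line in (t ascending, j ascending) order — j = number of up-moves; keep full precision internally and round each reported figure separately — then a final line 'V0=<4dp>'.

(0,0): Delta=-0.0108 Bond=0.8369
(1,0): Delta=-0.1037 Bond=7.2283
(1,1): Delta=-0.0037 Bond=0.3927
(2,0): Delta=-0.7736 Bond=48.8067
(2,1): Delta=-0.0531 Bond=4.9757
(2,2): Delta=0.0000 Bond=0.0000
(3,0): Delta=-1.0000 Bond=76.2348
(3,1): Delta=-0.7565 Bond=63.0517
(3,2): Delta=0.0000 Bond=0.0000
(3,3): Delta=0.0000 Bond=0.0000
V0=0.0410

Since d<R<u, set p* = (R−d)/(u−d) = 0.8958; price each node as the discounted p*-expectation of its children.
Payoff layer (t=4): V(4,0)=54.2007, V(4,1)=29.1602, V(4,2)=0.0000, V(4,3)=0.0000, V(4,4)=0.0000
(3,0): S=52.1677. Δ = (V_up−V_dn)/(S_up−S_dn) = (29.1602−54.2007)/(71.4698−46.4293) = -1.0000. V = [p*·29.1602 + (1−p*)·54.2007]/1.32 = 24.0671. B = V − Δ·S = 76.2348.
(3,1): S=80.3031. Δ = (V_up−V_dn)/(S_up−S_dn) = (0.0000−29.1602)/(110.0152−71.4698) = -0.7565. V = [p*·0.0000 + (1−p*)·29.1602]/1.32 = 2.3012. B = V − Δ·S = 63.0517.
(3,2): S=123.6126. Δ = (V_up−V_dn)/(S_up−S_dn) = (0.0000−0.0000)/(169.3493−110.0152) = 0.0000. V = [p*·0.0000 + (1−p*)·0.0000]/1.32 = 0.0000. B = V − Δ·S = 0.0000.
(3,3): S=190.2801. Δ = (V_up−V_dn)/(S_up−S_dn) = (0.0000−0.0000)/(260.6838−169.3493) = 0.0000. V = [p*·0.0000 + (1−p*)·0.0000]/1.32 = 0.0000. B = V − Δ·S = 0.0000.
(2,0): S=58.6154. Δ = (V_up−V_dn)/(S_up−S_dn) = (2.3012−24.0671)/(80.3031−52.1677) = -0.7736. V = [p*·2.3012 + (1−p*)·24.0671]/1.32 = 3.4609. B = V − Δ·S = 48.8067.
(2,1): S=90.2282. Δ = (V_up−V_dn)/(S_up−S_dn) = (0.0000−2.3012)/(123.6126−80.3031) = -0.0531. V = [p*·0.0000 + (1−p*)·2.3012]/1.32 = 0.1816. B = V − Δ·S = 4.9757.
(2,2): S=138.8906. Δ = (V_up−V_dn)/(S_up−S_dn) = (0.0000−0.0000)/(190.2801−123.6126) = 0.0000. V = [p*·0.0000 + (1−p*)·0.0000]/1.32 = 0.0000. B = V − Δ·S = 0.0000.
(1,0): S=65.8600. Δ = (V_up−V_dn)/(S_up−S_dn) = (0.1816−3.4609)/(90.2282−58.6154) = -0.1037. V = [p*·0.1816 + (1−p*)·3.4609]/1.32 = 0.3964. B = V − Δ·S = 7.2283.
(1,1): S=101.3800. Δ = (V_up−V_dn)/(S_up−S_dn) = (0.0000−0.1816)/(138.8906−90.2282) = -0.0037. V = [p*·0.0000 + (1−p*)·0.1816]/1.32 = 0.0143. B = V − Δ·S = 0.3927.
(0,0): S=74.0000. Δ = (V_up−V_dn)/(S_up−S_dn) = (0.0143−0.3964)/(101.3800−65.8600) = -0.0108. V = [p*·0.0143 + (1−p*)·0.3964]/1.32 = 0.0410. B = V − Δ·S = 0.8369.
Self-financing check: at every node Δ·S+B equals the discounted successor values.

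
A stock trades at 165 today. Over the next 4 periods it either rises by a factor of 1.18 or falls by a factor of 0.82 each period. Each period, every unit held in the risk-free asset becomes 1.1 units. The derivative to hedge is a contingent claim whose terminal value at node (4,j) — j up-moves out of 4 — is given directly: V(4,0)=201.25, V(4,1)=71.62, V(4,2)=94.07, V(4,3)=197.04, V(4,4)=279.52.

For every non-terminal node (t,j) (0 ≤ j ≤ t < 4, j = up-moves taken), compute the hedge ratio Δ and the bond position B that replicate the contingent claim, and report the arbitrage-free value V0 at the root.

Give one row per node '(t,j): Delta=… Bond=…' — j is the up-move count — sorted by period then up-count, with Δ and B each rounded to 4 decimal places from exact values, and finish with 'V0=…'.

Under the risk-neutral measure, an up-move has probability p* = (R−d)/(u−d) = 0.7778 and values discount at R = 1.1.
Terminal payoffs: V(4,0)=201.2500, V(4,1)=71.6200, V(4,2)=94.0700, V(4,3)=197.0400, V(4,4)=279.5200
(3,0): S=90.9757. Δ = (V_up−V_dn)/(S_up−S_dn) = (71.6200−201.2500)/(107.3513−74.6001) = -3.9580. V = [p*·71.6200 + (1−p*)·201.2500]/1.1 = 91.2970. B = V − Δ·S = 451.3803.
(3,1): S=130.9163. Δ = (V_up−V_dn)/(S_up−S_dn) = (94.0700−71.6200)/(154.4812−107.3513) = 0.4763. V = [p*·94.0700 + (1−p*)·71.6200]/1.1 = 80.9828. B = V − Δ·S = 18.6217.
(3,2): S=188.3917. Δ = (V_up−V_dn)/(S_up−S_dn) = (197.0400−94.0700)/(222.3022−154.4812) = 1.5183. V = [p*·197.0400 + (1−p*)·94.0700]/1.1 = 158.3253. B = V − Δ·S = -127.7025.
(3,3): S=271.1003. Δ = (V_up−V_dn)/(S_up−S_dn) = (279.5200−197.0400)/(319.8983−222.3022) = 0.8451. V = [p*·279.5200 + (1−p*)·197.0400]/1.1 = 237.4465. B = V − Δ·S = 8.3354.
(2,0): S=110.9460. Δ = (V_up−V_dn)/(S_up−S_dn) = (80.9828−91.2970)/(130.9163−90.9757) = -0.2582. V = [p*·80.9828 + (1−p*)·91.2970]/1.1 = 75.7044. B = V − Δ·S = 104.3548.
(2,1): S=159.6540. Δ = (V_up−V_dn)/(S_up−S_dn) = (158.3253−80.9828)/(188.3917−130.9163) = 1.3457. V = [p*·158.3253 + (1−p*)·80.9828]/1.1 = 128.3073. B = V − Δ·S = -86.5328.
(2,2): S=229.7460. Δ = (V_up−V_dn)/(S_up−S_dn) = (237.4465−158.3253)/(271.1003−188.3917) = 0.9566. V = [p*·237.4465 + (1−p*)·158.3253]/1.1 = 199.8763. B = V − Δ·S = -19.9048.
(1,0): S=135.3000. Δ = (V_up−V_dn)/(S_up−S_dn) = (128.3073−75.7044)/(159.6540−110.9460) = 1.0800. V = [p*·128.3073 + (1−p*)·75.7044]/1.1 = 106.0162. B = V − Δ·S = -40.1030.
(1,1): S=194.7000. Δ = (V_up−V_dn)/(S_up−S_dn) = (199.8763−128.3073)/(229.7460−159.6540) = 1.0211. V = [p*·199.8763 + (1−p*)·128.3073]/1.1 = 167.2474. B = V − Δ·S = -31.5555.
(0,0): S=165.0000. Δ = (V_up−V_dn)/(S_up−S_dn) = (167.2474−106.0162)/(194.7000−135.3000) = 1.0308. V = [p*·167.2474 + (1−p*)·106.0162]/1.1 = 139.6731. B = V − Δ·S = -30.4136.
Check: Δ(0,0)·S0 + B(0,0) = 139.6731 = V0.

(0,0): Delta=1.0308 Bond=-30.4136
(1,0): Delta=1.0800 Bond=-40.1030
(1,1): Delta=1.0211 Bond=-31.5555
(2,0): Delta=-0.2582 Bond=104.3548
(2,1): Delta=1.3457 Bond=-86.5328
(2,2): Delta=0.9566 Bond=-19.9048
(3,0): Delta=-3.9580 Bond=451.3803
(3,1): Delta=0.4763 Bond=18.6217
(3,2): Delta=1.5183 Bond=-127.7025
(3,3): Delta=0.8451 Bond=8.3354
V0=139.6731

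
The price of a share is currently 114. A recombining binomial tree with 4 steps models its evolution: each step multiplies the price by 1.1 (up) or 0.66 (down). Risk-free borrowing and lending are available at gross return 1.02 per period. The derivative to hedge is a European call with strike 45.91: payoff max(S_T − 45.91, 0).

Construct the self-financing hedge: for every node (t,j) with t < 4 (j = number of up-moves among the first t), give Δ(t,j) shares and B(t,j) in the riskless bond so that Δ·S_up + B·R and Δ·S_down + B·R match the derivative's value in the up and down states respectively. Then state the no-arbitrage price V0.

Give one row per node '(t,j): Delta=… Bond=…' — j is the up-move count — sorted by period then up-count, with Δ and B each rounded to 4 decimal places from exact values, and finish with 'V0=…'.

(0,0): Delta=0.9833 Bond=-40.3114
(1,0): Delta=0.9010 Bond=-34.9224
(1,1): Delta=0.9943 Bond=-42.4943
(2,0): Delta=0.5204 Bond=-16.7230
(2,1): Delta=0.9517 Bond=-39.8203
(2,2): Delta=1.0000 Bond=-44.1273
(3,0): Delta=0.0000 Bond=0.0000
(3,1): Delta=0.5898 Bond=-20.8480
(3,2): Delta=1.0000 Bond=-45.0098
(3,3): Delta=1.0000 Bond=-45.0098
V0=71.7899

Since d<R<u, set p* = (R−d)/(u−d) = 0.8182; price each node as the discounted p*-expectation of its children.
Terminal payoffs: V(4,0)=0.0000, V(4,1)=0.0000, V(4,2)=14.1767, V(4,3)=54.2344, V(4,4)=120.9974
Node (3,0) S=32.7745: V=(p*·0.0000+(1−p*)·0.0000)/1.02=0.0000; Δ=(0.0000−0.0000)/(36.0520−21.6312)=0.0000; B=V−Δ·S=0.0000
Node (3,1) S=54.6242: V=(p*·14.1767+(1−p*)·0.0000)/1.02=11.3717; Δ=(14.1767−0.0000)/(60.0867−36.0520)=0.5898; B=V−Δ·S=-20.8480
Node (3,2) S=91.0404: V=(p*·54.2344+(1−p*)·14.1767)/1.02=46.0306; Δ=(54.2344−14.1767)/(100.1444−60.0867)=1.0000; B=V−Δ·S=-45.0098
Node (3,3) S=151.7340: V=(p*·120.9974+(1−p*)·54.2344)/1.02=106.7242; Δ=(120.9974−54.2344)/(166.9074−100.1444)=1.0000; B=V−Δ·S=-45.0098
Node (2,0) S=49.6584: V=(p*·11.3717+(1−p*)·0.0000)/1.02=9.1216; Δ=(11.3717−0.0000)/(54.6242−32.7745)=0.5204; B=V−Δ·S=-16.7230
Node (2,1) S=82.7640: V=(p*·46.0306+(1−p*)·11.3717)/1.02=38.9500; Δ=(46.0306−11.3717)/(91.0404−54.6242)=0.9517; B=V−Δ·S=-39.8203
Node (2,2) S=137.9400: V=(p*·106.7242+(1−p*)·46.0306)/1.02=93.8127; Δ=(106.7242−46.0306)/(151.7340−91.0404)=1.0000; B=V−Δ·S=-44.1273
Node (1,0) S=75.2400: V=(p*·38.9500+(1−p*)·9.1216)/1.02=32.8693; Δ=(38.9500−9.1216)/(82.7640−49.6584)=0.9010; B=V−Δ·S=-34.9224
Node (1,1) S=125.4000: V=(p*·93.8127+(1−p*)·38.9500)/1.02=82.1938; Δ=(93.8127−38.9500)/(137.9400−82.7640)=0.9943; B=V−Δ·S=-42.4943
Node (0,0) S=114.0000: V=(p*·82.1938+(1−p*)·32.8693)/1.02=71.7899; Δ=(82.1938−32.8693)/(125.4000−75.2400)=0.9833; B=V−Δ·S=-40.3114
Check: Δ(0,0)·S0 + B(0,0) = 71.7899 = V0.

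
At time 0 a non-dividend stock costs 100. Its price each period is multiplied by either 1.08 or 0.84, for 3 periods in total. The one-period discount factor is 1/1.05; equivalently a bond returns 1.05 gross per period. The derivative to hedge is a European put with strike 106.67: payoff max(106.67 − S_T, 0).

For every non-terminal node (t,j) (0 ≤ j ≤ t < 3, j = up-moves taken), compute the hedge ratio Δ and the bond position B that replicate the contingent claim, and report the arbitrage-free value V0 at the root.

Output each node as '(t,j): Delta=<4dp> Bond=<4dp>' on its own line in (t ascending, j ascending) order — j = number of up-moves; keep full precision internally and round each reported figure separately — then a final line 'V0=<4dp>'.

No-arbitrage ⇒ martingale measure with p* = (R−d)/(u−d) = 0.8750.
Terminal values V(3,·): V(3,0)=47.3996, V(3,1)=30.4652, V(3,2)=8.6924, V(3,3)=0.0000
(2,0): S=70.5600. Δ = (V_up−V_dn)/(S_up−S_dn) = (30.4652−47.3996)/(76.2048−59.2704) = -1.0000. V = [p*·30.4652 + (1−p*)·47.3996]/1.05 = 31.0305. B = V − Δ·S = 101.5905.
(2,1): S=90.7200. Δ = (V_up−V_dn)/(S_up−S_dn) = (8.6924−30.4652)/(97.9776−76.2048) = -1.0000. V = [p*·8.6924 + (1−p*)·30.4652]/1.05 = 10.8705. B = V − Δ·S = 101.5905.
(2,2): S=116.6400. Δ = (V_up−V_dn)/(S_up−S_dn) = (0.0000−8.6924)/(125.9712−97.9776) = -0.3105. V = [p*·0.0000 + (1−p*)·8.6924]/1.05 = 1.0348. B = V − Δ·S = 37.2531.
(1,0): S=84.0000. Δ = (V_up−V_dn)/(S_up−S_dn) = (10.8705−31.0305)/(90.7200−70.5600) = -1.0000. V = [p*·10.8705 + (1−p*)·31.0305]/1.05 = 12.7528. B = V − Δ·S = 96.7528.
(1,1): S=108.0000. Δ = (V_up−V_dn)/(S_up−S_dn) = (1.0348−10.8705)/(116.6400−90.7200) = -0.3795. V = [p*·1.0348 + (1−p*)·10.8705]/1.05 = 2.1564. B = V − Δ·S = 43.1384.
(0,0): S=100.0000. Δ = (V_up−V_dn)/(S_up−S_dn) = (2.1564−12.7528)/(108.0000−84.0000) = -0.4415. V = [p*·2.1564 + (1−p*)·12.7528]/1.05 = 3.3152. B = V − Δ·S = 47.4669.
Root portfolio cost Δ·100+B reproduces V0=3.3152.

(0,0): Delta=-0.4415 Bond=47.4669
(1,0): Delta=-1.0000 Bond=96.7528
(1,1): Delta=-0.3795 Bond=43.1384
(2,0): Delta=-1.0000 Bond=101.5905
(2,1): Delta=-1.0000 Bond=101.5905
(2,2): Delta=-0.3105 Bond=37.2531
V0=3.3152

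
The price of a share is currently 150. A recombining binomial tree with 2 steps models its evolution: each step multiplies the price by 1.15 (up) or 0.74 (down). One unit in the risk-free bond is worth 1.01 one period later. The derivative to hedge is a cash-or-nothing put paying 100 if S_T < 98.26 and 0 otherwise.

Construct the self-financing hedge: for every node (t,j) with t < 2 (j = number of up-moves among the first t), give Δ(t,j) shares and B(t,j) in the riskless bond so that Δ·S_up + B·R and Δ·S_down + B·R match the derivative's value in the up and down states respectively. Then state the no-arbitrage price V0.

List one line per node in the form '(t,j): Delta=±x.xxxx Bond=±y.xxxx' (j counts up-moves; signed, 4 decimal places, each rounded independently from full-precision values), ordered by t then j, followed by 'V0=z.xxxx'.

(0,0): Delta=-0.5497 Bond=93.8892
(1,0): Delta=-2.1973 Bond=277.7107
(1,1): Delta=0.0000 Bond=0.0000
V0=11.4300

Under the risk-neutral measure, an up-move has probability p* = (R−d)/(u−d) = 0.6585 and values discount at R = 1.01.
At expiry t=2: V(2,0)=100.0000, V(2,1)=0.0000, V(2,2)=0.0000
  t=1,j=0: stock 111.0000 → up 127.6500 (V=0.0000), down 82.1400 (V=100.0000). Price 33.8083; hedge Δ=-2.1973, bond B=277.7107.
  t=1,j=1: stock 172.5000 → up 198.3750 (V=0.0000), down 127.6500 (V=0.0000). Price 0.0000; hedge Δ=0.0000, bond B=0.0000.
  t=0,j=0: stock 150.0000 → up 172.5000 (V=0.0000), down 111.0000 (V=33.8083). Price 11.4300; hedge Δ=-0.5497, bond B=93.8892.
Self-financing check: at every node Δ·S+B equals the discounted successor values.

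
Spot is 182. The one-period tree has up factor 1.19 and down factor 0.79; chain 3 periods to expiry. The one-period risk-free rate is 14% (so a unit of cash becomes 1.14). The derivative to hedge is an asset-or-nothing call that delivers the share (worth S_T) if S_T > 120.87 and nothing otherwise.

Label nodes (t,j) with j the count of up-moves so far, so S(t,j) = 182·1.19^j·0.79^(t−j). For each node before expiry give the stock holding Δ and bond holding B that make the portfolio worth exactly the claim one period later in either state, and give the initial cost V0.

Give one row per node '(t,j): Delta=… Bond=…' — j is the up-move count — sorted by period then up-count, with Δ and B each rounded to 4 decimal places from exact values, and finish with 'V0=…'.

(0,0): Delta=1.0148 Bond=-2.8154
(1,0): Delta=1.1711 Bond=-25.6767
(1,1): Delta=1.0000 Bond=0.0000
(2,0): Delta=2.9750 Bond=-234.1719
(2,1): Delta=1.0000 Bond=0.0000
(2,2): Delta=1.0000 Bond=0.0000
V0=181.8817

No-arbitrage ⇒ martingale measure with p* = (R−d)/(u−d) = 0.8750.
At expiry t=3: V(3,0)=0.0000, V(3,1)=135.1676, V(3,2)=203.6069, V(3,3)=306.6989
  t=2,j=0: stock 113.5862 → up 135.1676 (V=135.1676), down 89.7331 (V=0.0000). Price 103.7470; hedge Δ=2.9750, bond B=-234.1719.
  t=2,j=1: stock 171.0982 → up 203.6069 (V=203.6069), down 135.1676 (V=135.1676). Price 171.0982; hedge Δ=1.0000, bond B=0.0000.
  t=2,j=2: stock 257.7302 → up 306.6989 (V=306.6989), down 203.6069 (V=203.6069). Price 257.7302; hedge Δ=1.0000, bond B=0.0000.
  t=1,j=0: stock 143.7800 → up 171.0982 (V=171.0982), down 113.5862 (V=103.7470). Price 142.7011; hedge Δ=1.1711, bond B=-25.6767.
  t=1,j=1: stock 216.5800 → up 257.7302 (V=257.7302), down 171.0982 (V=171.0982). Price 216.5800; hedge Δ=1.0000, bond B=0.0000.
  t=0,j=0: stock 182.0000 → up 216.5800 (V=216.5800), down 143.7800 (V=142.7011). Price 181.8817; hedge Δ=1.0148, bond B=-2.8154.
The time-0 hedge costs 181.8817, which is the no-arbitrage price.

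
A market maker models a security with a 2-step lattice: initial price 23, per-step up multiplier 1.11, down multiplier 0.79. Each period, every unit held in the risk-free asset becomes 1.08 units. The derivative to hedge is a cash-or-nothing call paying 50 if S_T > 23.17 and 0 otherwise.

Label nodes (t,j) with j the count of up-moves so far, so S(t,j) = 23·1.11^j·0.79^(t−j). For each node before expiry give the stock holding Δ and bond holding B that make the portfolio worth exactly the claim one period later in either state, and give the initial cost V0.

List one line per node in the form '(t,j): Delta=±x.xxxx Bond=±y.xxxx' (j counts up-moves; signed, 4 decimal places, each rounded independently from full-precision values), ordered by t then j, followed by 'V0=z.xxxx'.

(0,0): Delta=5.7005 Bond=-95.9064
(1,0): Delta=0.0000 Bond=0.0000
(1,1): Delta=6.1203 Bond=-114.2940
V0=35.2061

No-arbitrage ⇒ martingale measure with p* = (R−d)/(u−d) = 0.9062.
Terminal values V(2,·): V(2,0)=0.0000, V(2,1)=0.0000, V(2,2)=50.0000
Node (1,0) S=18.1700: V=(p*·0.0000+(1−p*)·0.0000)/1.08=0.0000; Δ=(0.0000−0.0000)/(20.1687−14.3543)=0.0000; B=V−Δ·S=0.0000
Node (1,1) S=25.5300: V=(p*·50.0000+(1−p*)·0.0000)/1.08=41.9560; Δ=(50.0000−0.0000)/(28.3383−20.1687)=6.1203; B=V−Δ·S=-114.2940
Node (0,0) S=23.0000: V=(p*·41.9560+(1−p*)·0.0000)/1.08=35.2061; Δ=(41.9560−0.0000)/(25.5300−18.1700)=5.7005; B=V−Δ·S=-95.9064
Root portfolio cost Δ·23+B reproduces V0=35.2061.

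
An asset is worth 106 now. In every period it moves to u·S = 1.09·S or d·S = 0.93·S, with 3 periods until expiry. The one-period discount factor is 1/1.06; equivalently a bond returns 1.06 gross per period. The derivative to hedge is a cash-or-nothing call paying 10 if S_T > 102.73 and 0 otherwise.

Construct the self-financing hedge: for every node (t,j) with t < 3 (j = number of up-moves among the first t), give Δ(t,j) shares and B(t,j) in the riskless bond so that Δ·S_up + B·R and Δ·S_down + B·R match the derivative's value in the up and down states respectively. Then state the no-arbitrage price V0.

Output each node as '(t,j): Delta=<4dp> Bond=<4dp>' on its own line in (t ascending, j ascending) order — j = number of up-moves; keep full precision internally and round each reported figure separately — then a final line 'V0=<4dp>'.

No-arbitrage ⇒ martingale measure with p* = (R−d)/(u−d) = 0.8125.
Payoff layer (t=3): V(3,0)=0.0000, V(3,1)=0.0000, V(3,2)=10.0000, V(3,3)=10.0000
Node (2,0) S=91.6794: V=(p*·0.0000+(1−p*)·0.0000)/1.06=0.0000; Δ=(0.0000−0.0000)/(99.9305−85.2618)=0.0000; B=V−Δ·S=0.0000
Node (2,1) S=107.4522: V=(p*·10.0000+(1−p*)·0.0000)/1.06=7.6651; Δ=(10.0000−0.0000)/(117.1229−99.9305)=0.5817; B=V−Δ·S=-54.8349
Node (2,2) S=125.9386: V=(p*·10.0000+(1−p*)·10.0000)/1.06=9.4340; Δ=(10.0000−10.0000)/(137.2731−117.1229)=0.0000; B=V−Δ·S=9.4340
Node (1,0) S=98.5800: V=(p*·7.6651+(1−p*)·0.0000)/1.06=5.8754; Δ=(7.6651−0.0000)/(107.4522−91.6794)=0.4860; B=V−Δ·S=-42.0315
Node (1,1) S=115.5400: V=(p*·9.4340+(1−p*)·7.6651)/1.06=8.5871; Δ=(9.4340−7.6651)/(125.9386−107.4522)=0.0957; B=V−Δ·S=-2.4683
Node (0,0) S=106.0000: V=(p*·8.5871+(1−p*)·5.8754)/1.06=7.6213; Δ=(8.5871−5.8754)/(115.5400−98.5800)=0.1599; B=V−Δ·S=-9.3268
Root portfolio cost Δ·106+B reproduces V0=7.6213.

(0,0): Delta=0.1599 Bond=-9.3268
(1,0): Delta=0.4860 Bond=-42.0315
(1,1): Delta=0.0957 Bond=-2.4683
(2,0): Delta=0.0000 Bond=0.0000
(2,1): Delta=0.5817 Bond=-54.8349
(2,2): Delta=0.0000 Bond=9.4340
V0=7.6213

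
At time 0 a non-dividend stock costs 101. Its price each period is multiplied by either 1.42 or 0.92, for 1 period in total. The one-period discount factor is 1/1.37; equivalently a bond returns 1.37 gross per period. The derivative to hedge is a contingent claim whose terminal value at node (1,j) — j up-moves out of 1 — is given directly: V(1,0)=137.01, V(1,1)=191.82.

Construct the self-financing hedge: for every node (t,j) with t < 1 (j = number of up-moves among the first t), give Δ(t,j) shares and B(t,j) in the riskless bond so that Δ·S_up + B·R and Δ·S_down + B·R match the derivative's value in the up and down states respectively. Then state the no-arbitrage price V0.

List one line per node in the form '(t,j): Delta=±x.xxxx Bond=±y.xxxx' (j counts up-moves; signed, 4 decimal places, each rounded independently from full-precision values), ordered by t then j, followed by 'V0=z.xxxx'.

(0,0): Delta=1.0853 Bond=26.3939
V0=136.0139

The replicating-portfolio and risk-neutral prices coincide; use p* = (1.37−0.92)/(1.42−0.92) = 0.9000 for the latter.
Terminal values V(1,·): V(1,0)=137.0100, V(1,1)=191.8200
Node (0,0) S=101.0000: V=(p*·191.8200+(1−p*)·137.0100)/1.37=136.0139; Δ=(191.8200−137.0100)/(143.4200−92.9200)=1.0853; B=V−Δ·S=26.3939
Each (Δ,B) replicates both successor values, so the strategy is self-financing and V0 is arbitrage-free.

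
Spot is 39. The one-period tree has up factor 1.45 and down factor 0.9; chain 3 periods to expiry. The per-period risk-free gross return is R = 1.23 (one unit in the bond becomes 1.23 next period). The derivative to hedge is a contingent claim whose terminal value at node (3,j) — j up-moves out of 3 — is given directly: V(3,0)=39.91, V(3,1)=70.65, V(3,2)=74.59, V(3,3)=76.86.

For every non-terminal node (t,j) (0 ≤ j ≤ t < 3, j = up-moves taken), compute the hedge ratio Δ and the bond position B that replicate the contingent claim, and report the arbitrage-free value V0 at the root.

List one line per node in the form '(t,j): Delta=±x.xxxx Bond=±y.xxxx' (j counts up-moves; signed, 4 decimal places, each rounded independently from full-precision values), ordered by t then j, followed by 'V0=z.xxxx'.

(0,0): Delta=0.2350 Bond=29.3787
(1,0): Delta=0.6174 Bond=22.7146
(1,1): Delta=0.0768 Bond=45.0832
(2,0): Delta=1.7693 Bond=-8.4486
(2,1): Delta=0.1408 Bond=52.1973
(2,2): Delta=0.0503 Bond=57.6223
V0=38.5444

No-arbitrage ⇒ martingale measure with p* = (R−d)/(u−d) = 0.6000.
Terminal values V(3,·): V(3,0)=39.9100, V(3,1)=70.6500, V(3,2)=74.5900, V(3,3)=76.8600
  t=2,j=0: stock 31.5900 → up 45.8055 (V=70.6500), down 28.4310 (V=39.9100). Price 47.4423; hedge Δ=1.7693, bond B=-8.4486.
  t=2,j=1: stock 50.8950 → up 73.7977 (V=74.5900), down 45.8055 (V=70.6500). Price 59.3610; hedge Δ=0.1408, bond B=52.1973.
  t=2,j=2: stock 81.9975 → up 118.8964 (V=76.8600), down 73.7978 (V=74.5900). Price 61.7496; hedge Δ=0.0503, bond B=57.6223.
  t=1,j=0: stock 35.1000 → up 50.8950 (V=59.3610), down 31.5900 (V=47.4423). Price 44.3850; hedge Δ=0.6174, bond B=22.7146.
  t=1,j=1: stock 56.5500 → up 81.9975 (V=61.7496), down 50.8950 (V=59.3610). Price 49.4261; hedge Δ=0.0768, bond B=45.0832.
  t=0,j=0: stock 39.0000 → up 56.5500 (V=49.4261), down 35.1000 (V=44.3850). Price 38.5444; hedge Δ=0.2350, bond B=29.3787.
The time-0 hedge costs 38.5444, which is the no-arbitrage price.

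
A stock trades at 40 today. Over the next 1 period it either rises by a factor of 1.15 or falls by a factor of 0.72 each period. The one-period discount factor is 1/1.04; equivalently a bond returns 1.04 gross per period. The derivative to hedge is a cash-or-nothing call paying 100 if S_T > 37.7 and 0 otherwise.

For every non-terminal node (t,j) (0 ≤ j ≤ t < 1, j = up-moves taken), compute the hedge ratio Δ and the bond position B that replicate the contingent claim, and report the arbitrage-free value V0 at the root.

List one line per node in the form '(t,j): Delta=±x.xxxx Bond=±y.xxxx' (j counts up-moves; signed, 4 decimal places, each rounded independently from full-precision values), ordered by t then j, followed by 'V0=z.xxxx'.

No-arbitrage ⇒ martingale measure with p* = (R−d)/(u−d) = 0.7442.
Terminal values V(1,·): V(1,0)=0.0000, V(1,1)=100.0000
  t=0,j=0: stock 40.0000 → up 46.0000 (V=100.0000), down 28.8000 (V=0.0000). Price 71.5564; hedge Δ=5.8140, bond B=-161.0018.
Check: Δ(0,0)·S0 + B(0,0) = 71.5564 = V0.

(0,0): Delta=5.8140 Bond=-161.0018
V0=71.5564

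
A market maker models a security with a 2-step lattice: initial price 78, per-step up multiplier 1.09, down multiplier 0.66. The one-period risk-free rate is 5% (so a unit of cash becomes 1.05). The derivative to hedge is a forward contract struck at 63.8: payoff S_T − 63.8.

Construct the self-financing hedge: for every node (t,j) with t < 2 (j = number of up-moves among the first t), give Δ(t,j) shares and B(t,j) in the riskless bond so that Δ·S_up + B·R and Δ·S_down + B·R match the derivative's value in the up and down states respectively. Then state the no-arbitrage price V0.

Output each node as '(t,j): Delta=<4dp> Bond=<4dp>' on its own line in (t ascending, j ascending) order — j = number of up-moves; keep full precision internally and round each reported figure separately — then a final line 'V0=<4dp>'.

Since d<R<u, set p* = (R−d)/(u−d) = 0.9070; price each node as the discounted p*-expectation of its children.
Terminal values V(2,·): V(2,0)=-29.8232, V(2,1)=-7.6868, V(2,2)=28.8718
Node (1,0) S=51.4800: V=(p*·-7.6868+(1−p*)·-29.8232)/1.05=-9.2819; Δ=(-7.6868−-29.8232)/(56.1132−33.9768)=1.0000; B=V−Δ·S=-60.7619
Node (1,1) S=85.0200: V=(p*·28.8718+(1−p*)·-7.6868)/1.05=24.2581; Δ=(28.8718−-7.6868)/(92.6718−56.1132)=1.0000; B=V−Δ·S=-60.7619
Node (0,0) S=78.0000: V=(p*·24.2581+(1−p*)·-9.2819)/1.05=20.1315; Δ=(24.2581−-9.2819)/(85.0200−51.4800)=1.0000; B=V−Δ·S=-57.8685
Each (Δ,B) replicates both successor values, so the strategy is self-financing and V0 is arbitrage-free.

(0,0): Delta=1.0000 Bond=-57.8685
(1,0): Delta=1.0000 Bond=-60.7619
(1,1): Delta=1.0000 Bond=-60.7619
V0=20.1315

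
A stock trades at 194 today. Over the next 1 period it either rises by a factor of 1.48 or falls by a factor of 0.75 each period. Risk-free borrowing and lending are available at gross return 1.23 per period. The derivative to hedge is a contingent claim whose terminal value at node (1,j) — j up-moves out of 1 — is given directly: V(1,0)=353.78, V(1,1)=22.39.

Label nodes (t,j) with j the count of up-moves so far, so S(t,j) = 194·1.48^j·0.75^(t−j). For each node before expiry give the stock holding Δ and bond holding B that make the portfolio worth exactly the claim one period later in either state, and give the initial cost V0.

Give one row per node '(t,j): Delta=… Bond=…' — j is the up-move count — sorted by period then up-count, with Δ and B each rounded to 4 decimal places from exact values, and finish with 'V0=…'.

(0,0): Delta=-2.3400 Bond=564.4302
V0=110.4713

Since d<R<u, set p* = (R−d)/(u−d) = 0.6575; price each node as the discounted p*-expectation of its children.
Terminal payoffs: V(1,0)=353.7800, V(1,1)=22.3900
Node (0,0) S=194.0000: V=(p*·22.3900+(1−p*)·353.7800)/1.23=110.4713; Δ=(22.3900−353.7800)/(287.1200−145.5000)=-2.3400; B=V−Δ·S=564.4302
Check: Δ(0,0)·S0 + B(0,0) = 110.4713 = V0.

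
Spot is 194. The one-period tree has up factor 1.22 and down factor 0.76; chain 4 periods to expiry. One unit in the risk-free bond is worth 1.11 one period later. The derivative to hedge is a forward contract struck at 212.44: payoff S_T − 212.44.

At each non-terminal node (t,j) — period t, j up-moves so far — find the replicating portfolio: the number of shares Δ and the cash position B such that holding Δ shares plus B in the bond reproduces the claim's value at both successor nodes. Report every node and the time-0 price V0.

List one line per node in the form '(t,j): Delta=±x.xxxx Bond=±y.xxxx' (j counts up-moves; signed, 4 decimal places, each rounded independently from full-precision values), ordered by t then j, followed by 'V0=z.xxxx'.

(0,0): Delta=1.0000 Bond=-139.9408
(1,0): Delta=1.0000 Bond=-155.3343
(1,1): Delta=1.0000 Bond=-155.3343
(2,0): Delta=1.0000 Bond=-172.4211
(2,1): Delta=1.0000 Bond=-172.4211
(2,2): Delta=1.0000 Bond=-172.4211
(3,0): Delta=1.0000 Bond=-191.3874
(3,1): Delta=1.0000 Bond=-191.3874
(3,2): Delta=1.0000 Bond=-191.3874
(3,3): Delta=1.0000 Bond=-191.3874
V0=54.0592

Under the risk-neutral measure, an up-move has probability p* = (R−d)/(u−d) = 0.7609 and values discount at R = 1.11.
Terminal payoffs: V(4,0)=-147.7174, V(4,1)=-108.5432, V(4,2)=-45.6582, V(4,3)=55.2886, V(4,4)=217.3349
  t=3,j=0: stock 85.1613 → up 103.8968 (V=-108.5432), down 64.7226 (V=-147.7174). Price -106.2260; hedge Δ=1.0000, bond B=-191.3874.
  t=3,j=1: stock 136.7064 → up 166.7818 (V=-45.6582), down 103.8968 (V=-108.5432). Price -54.6810; hedge Δ=1.0000, bond B=-191.3874.
  t=3,j=2: stock 219.4497 → up 267.7286 (V=55.2886), down 166.7818 (V=-45.6582). Price 28.0623; hedge Δ=1.0000, bond B=-191.3874.
  t=3,j=3: stock 352.2745 → up 429.7749 (V=217.3349), down 267.7286 (V=55.2886). Price 160.8871; hedge Δ=1.0000, bond B=-191.3874.
  t=2,j=0: stock 112.0544 → up 136.7064 (V=-54.6810), down 85.1613 (V=-106.2260). Price -60.3667; hedge Δ=1.0000, bond B=-172.4211.
  t=2,j=1: stock 179.8768 → up 219.4497 (V=28.0623), down 136.7064 (V=-54.6810). Price 7.4557; hedge Δ=1.0000, bond B=-172.4211.
  t=2,j=2: stock 288.7496 → up 352.2745 (V=160.8871), down 219.4497 (V=28.0623). Price 116.3285; hedge Δ=1.0000, bond B=-172.4211.
  t=1,j=0: stock 147.4400 → up 179.8768 (V=7.4557), down 112.0544 (V=-60.3667). Price -7.8943; hedge Δ=1.0000, bond B=-155.3343.
  t=1,j=1: stock 236.6800 → up 288.7496 (V=116.3285), down 179.8768 (V=7.4557). Price 81.3457; hedge Δ=1.0000, bond B=-155.3343.
  t=0,j=0: stock 194.0000 → up 236.6800 (V=81.3457), down 147.4400 (V=-7.8943). Price 54.0592; hedge Δ=1.0000, bond B=-139.9408.
Check: Δ(0,0)·S0 + B(0,0) = 54.0592 = V0.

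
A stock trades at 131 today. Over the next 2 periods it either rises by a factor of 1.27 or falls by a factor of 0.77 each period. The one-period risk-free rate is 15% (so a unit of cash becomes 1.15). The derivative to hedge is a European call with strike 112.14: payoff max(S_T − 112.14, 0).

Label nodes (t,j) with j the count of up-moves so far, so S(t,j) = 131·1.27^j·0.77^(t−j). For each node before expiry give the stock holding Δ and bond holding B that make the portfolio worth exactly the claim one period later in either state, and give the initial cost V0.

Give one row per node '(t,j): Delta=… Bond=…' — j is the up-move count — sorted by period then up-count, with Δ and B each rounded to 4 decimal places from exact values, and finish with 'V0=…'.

Risk-neutral probability p* = (R−d)/(u−d) = (1.15−0.77)/(1.27−0.77) = 0.7600.
Terminal payoffs: V(2,0)=0.0000, V(2,1)=15.9649, V(2,2)=99.1499
Node (1,0) S=100.8700: V=(p*·15.9649+(1−p*)·0.0000)/1.15=10.5507; Δ=(15.9649−0.0000)/(128.1049−77.6699)=0.3165; B=V−Δ·S=-21.3791
Node (1,1) S=166.3700: V=(p*·99.1499+(1−p*)·15.9649)/1.15=68.8570; Δ=(99.1499−15.9649)/(211.2899−128.1049)=1.0000; B=V−Δ·S=-97.5130
Node (0,0) S=131.0000: V=(p*·68.8570+(1−p*)·10.5507)/1.15=47.7074; Δ=(68.8570−10.5507)/(166.3700−100.8700)=0.8902; B=V−Δ·S=-68.9051
Each (Δ,B) replicates both successor values, so the strategy is self-financing and V0 is arbitrage-free.

(0,0): Delta=0.8902 Bond=-68.9051
(1,0): Delta=0.3165 Bond=-21.3791
(1,1): Delta=1.0000 Bond=-97.5130
V0=47.7074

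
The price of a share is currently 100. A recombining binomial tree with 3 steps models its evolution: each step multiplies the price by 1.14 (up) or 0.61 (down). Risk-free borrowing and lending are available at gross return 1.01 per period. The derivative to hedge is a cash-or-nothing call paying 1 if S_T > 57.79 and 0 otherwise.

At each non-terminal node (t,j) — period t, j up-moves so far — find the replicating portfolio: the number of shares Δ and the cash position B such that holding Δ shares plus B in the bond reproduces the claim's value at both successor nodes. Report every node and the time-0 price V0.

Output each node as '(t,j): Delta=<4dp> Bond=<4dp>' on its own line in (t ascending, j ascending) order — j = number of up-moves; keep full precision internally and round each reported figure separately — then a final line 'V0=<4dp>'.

The replicating-portfolio and risk-neutral prices coincide; use p* = (1.01−0.61)/(1.14−0.61) = 0.7547 for the latter.
Payoff layer (t=3): V(3,0)=0.0000, V(3,1)=0.0000, V(3,2)=1.0000, V(3,3)=1.0000
Node (2,0) S=37.2100: V=(p*·0.0000+(1−p*)·0.0000)/1.01=0.0000; Δ=(0.0000−0.0000)/(42.4194−22.6981)=0.0000; B=V−Δ·S=0.0000
Node (2,1) S=69.5400: V=(p*·1.0000+(1−p*)·0.0000)/1.01=0.7472; Δ=(1.0000−0.0000)/(79.2756−42.4194)=0.0271; B=V−Δ·S=-1.1395
Node (2,2) S=129.9600: V=(p*·1.0000+(1−p*)·1.0000)/1.01=0.9901; Δ=(1.0000−1.0000)/(148.1544−79.2756)=0.0000; B=V−Δ·S=0.9901
Node (1,0) S=61.0000: V=(p*·0.7472+(1−p*)·0.0000)/1.01=0.5584; Δ=(0.7472−0.0000)/(69.5400−37.2100)=0.0231; B=V−Δ·S=-0.8515
Node (1,1) S=114.0000: V=(p*·0.9901+(1−p*)·0.7472)/1.01=0.9213; Δ=(0.9901−0.7472)/(129.9600−69.5400)=0.0040; B=V−Δ·S=0.4631
Node (0,0) S=100.0000: V=(p*·0.9213+(1−p*)·0.5584)/1.01=0.8241; Δ=(0.9213−0.5584)/(114.0000−61.0000)=0.0068; B=V−Δ·S=0.1393
Check: Δ(0,0)·S0 + B(0,0) = 0.8241 = V0.

(0,0): Delta=0.0068 Bond=0.1393
(1,0): Delta=0.0231 Bond=-0.8515
(1,1): Delta=0.0040 Bond=0.4631
(2,0): Delta=0.0000 Bond=0.0000
(2,1): Delta=0.0271 Bond=-1.1395
(2,2): Delta=0.0000 Bond=0.9901
V0=0.8241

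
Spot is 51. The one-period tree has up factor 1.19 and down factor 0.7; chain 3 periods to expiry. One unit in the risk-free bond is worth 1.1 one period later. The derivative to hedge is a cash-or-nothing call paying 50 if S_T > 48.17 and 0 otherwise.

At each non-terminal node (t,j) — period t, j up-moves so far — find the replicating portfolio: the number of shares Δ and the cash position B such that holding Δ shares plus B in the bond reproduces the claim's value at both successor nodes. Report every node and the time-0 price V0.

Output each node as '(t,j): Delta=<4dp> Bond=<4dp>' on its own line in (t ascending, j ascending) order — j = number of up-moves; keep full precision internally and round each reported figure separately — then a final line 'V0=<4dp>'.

(0,0): Delta=0.4959 Bond=8.9405
(1,0): Delta=2.1212 Bond=-48.1893
(1,1): Delta=0.2807 Bond=22.8899
(2,0): Delta=0.0000 Bond=0.0000
(2,1): Delta=2.4019 Bond=-64.9351
(2,2): Delta=0.0000 Bond=45.4545
V0=34.2293

Risk-neutral probability p* = (R−d)/(u−d) = (1.1−0.7)/(1.19−0.7) = 0.8163.
Payoff layer (t=3): V(3,0)=0.0000, V(3,1)=0.0000, V(3,2)=50.0000, V(3,3)=50.0000
(2,0): S=24.9900. Δ = (V_up−V_dn)/(S_up−S_dn) = (0.0000−0.0000)/(29.7381−17.4930) = 0.0000. V = [p*·0.0000 + (1−p*)·0.0000]/1.1 = 0.0000. B = V − Δ·S = 0.0000.
(2,1): S=42.4830. Δ = (V_up−V_dn)/(S_up−S_dn) = (50.0000−0.0000)/(50.5548−29.7381) = 2.4019. V = [p*·50.0000 + (1−p*)·0.0000]/1.1 = 37.1058. B = V − Δ·S = -64.9351.
(2,2): S=72.2211. Δ = (V_up−V_dn)/(S_up−S_dn) = (50.0000−50.0000)/(85.9431−50.5548) = 0.0000. V = [p*·50.0000 + (1−p*)·50.0000]/1.1 = 45.4545. B = V − Δ·S = 45.4545.
(1,0): S=35.7000. Δ = (V_up−V_dn)/(S_up−S_dn) = (37.1058−0.0000)/(42.4830−24.9900) = 2.1212. V = [p*·37.1058 + (1−p*)·0.0000]/1.1 = 27.5367. B = V − Δ·S = -48.1893.
(1,1): S=60.6900. Δ = (V_up−V_dn)/(S_up−S_dn) = (45.4545−37.1058)/(72.2211−42.4830) = 0.2807. V = [p*·45.4545 + (1−p*)·37.1058]/1.1 = 39.9283. B = V − Δ·S = 22.8899.
(0,0): S=51.0000. Δ = (V_up−V_dn)/(S_up−S_dn) = (39.9283−27.5367)/(60.6900−35.7000) = 0.4959. V = [p*·39.9283 + (1−p*)·27.5367]/1.1 = 34.2293. B = V − Δ·S = 8.9405.
Root portfolio cost Δ·51+B reproduces V0=34.2293.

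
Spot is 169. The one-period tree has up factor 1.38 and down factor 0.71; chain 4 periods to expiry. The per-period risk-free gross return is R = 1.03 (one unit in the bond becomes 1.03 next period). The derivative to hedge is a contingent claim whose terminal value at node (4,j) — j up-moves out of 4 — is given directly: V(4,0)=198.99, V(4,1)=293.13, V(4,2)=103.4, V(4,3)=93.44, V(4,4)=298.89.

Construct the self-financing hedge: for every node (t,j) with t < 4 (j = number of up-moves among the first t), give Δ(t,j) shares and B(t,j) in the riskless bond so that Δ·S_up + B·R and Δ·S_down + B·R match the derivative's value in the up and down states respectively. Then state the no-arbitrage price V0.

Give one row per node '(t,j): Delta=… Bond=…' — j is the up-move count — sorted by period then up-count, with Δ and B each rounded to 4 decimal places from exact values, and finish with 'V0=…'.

(0,0): Delta=-0.3390 Bond=208.4155
(1,0): Delta=-0.8355 Bond=274.2418
(1,1): Delta=-0.0596 Bond=149.5090
(2,0): Delta=-0.7049 Bond=271.3414
(2,1): Delta=-0.9090 Bond=294.6400
(2,2): Delta=0.4184 Bond=0.1631
(3,0): Delta=2.3229 Bond=96.3395
(3,1): Delta=-2.4087 Bond=479.7934
(3,2): Delta=-0.0651 Bond=110.6356
(3,3): Delta=0.6904 Bond=-120.6560
V0=151.1271

The replicating-portfolio and risk-neutral prices coincide; use p* = (1.03−0.71)/(1.38−0.71) = 0.4776 for the latter.
Payoff layer (t=4): V(4,0)=198.9900, V(4,1)=293.1300, V(4,2)=103.4000, V(4,3)=93.4400, V(4,4)=298.8900
  t=3,j=0: stock 60.4870 → up 83.4720 (V=293.1300), down 42.9457 (V=198.9900). Price 236.8470; hedge Δ=2.3229, bond B=96.3395.
  t=3,j=1: stock 117.5662 → up 162.2414 (V=103.4000), down 83.4720 (V=293.1300). Price 196.6143; hedge Δ=-2.4087, bond B=479.7934.
  t=3,j=2: stock 228.5090 → up 315.3424 (V=93.4400), down 162.2414 (V=103.4000). Price 95.7699; hedge Δ=-0.0651, bond B=110.6356.
  t=3,j=3: stock 444.1442 → up 612.9190 (V=298.8900), down 315.3424 (V=93.4400). Price 185.9858; hedge Δ=0.6904, bond B=-120.6560.
  t=2,j=0: stock 85.1929 → up 117.5662 (V=196.6143), down 60.4870 (V=236.8470). Price 211.2926; hedge Δ=-0.7049, bond B=271.3414.
  t=2,j=1: stock 165.5862 → up 228.5090 (V=95.7699), down 117.5662 (V=196.6143). Price 144.1260; hedge Δ=-0.9090, bond B=294.6400.
  t=2,j=2: stock 321.8436 → up 444.1442 (V=185.9858), down 228.5090 (V=95.7699). Price 134.8137; hedge Δ=0.4184, bond B=0.1631.
  t=1,j=0: stock 119.9900 → up 165.5862 (V=144.1260), down 85.1929 (V=211.2926). Price 173.9932; hedge Δ=-0.8355, bond B=274.2418.
  t=1,j=1: stock 233.2200 → up 321.8436 (V=134.8137), down 165.5862 (V=144.1260). Price 135.6100; hedge Δ=-0.0596, bond B=149.5090.
  t=0,j=0: stock 169.0000 → up 233.2200 (V=135.6100), down 119.9900 (V=173.9932). Price 151.1271; hedge Δ=-0.3390, bond B=208.4155.
The time-0 hedge costs 151.1271, which is the no-arbitrage price.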